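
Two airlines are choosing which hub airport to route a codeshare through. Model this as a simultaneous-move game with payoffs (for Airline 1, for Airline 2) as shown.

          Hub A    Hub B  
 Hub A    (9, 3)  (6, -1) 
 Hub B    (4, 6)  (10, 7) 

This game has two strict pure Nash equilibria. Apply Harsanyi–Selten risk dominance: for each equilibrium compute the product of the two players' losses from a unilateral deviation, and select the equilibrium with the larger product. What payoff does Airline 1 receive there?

9

At both Hub A: Airline 1 loses 9 − 4 = 5 by deviating; Airline 2 loses 3 − (-1) = 4. Product = 5·4 = 20.
At both Hub B: Airline 1 loses 10 − 6 = 4 by deviating; Airline 2 loses 7 − 6 = 1. Product = 4·1 = 4.
20 > 4, so both Hub A is risk-dominant. Airline 1's payoff there is 9.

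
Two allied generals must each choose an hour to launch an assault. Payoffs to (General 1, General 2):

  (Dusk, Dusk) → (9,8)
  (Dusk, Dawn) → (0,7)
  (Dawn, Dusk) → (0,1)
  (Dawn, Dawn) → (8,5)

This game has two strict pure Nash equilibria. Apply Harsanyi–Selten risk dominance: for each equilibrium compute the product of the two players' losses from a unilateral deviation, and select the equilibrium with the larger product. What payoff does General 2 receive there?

At both Dusk: General 1 loses 9 − 0 = 9 by deviating; General 2 loses 8 − 7 = 1. Product = 9·1 = 9.
At both Dawn: General 1 loses 8 − 0 = 8 by deviating; General 2 loses 5 − 1 = 4. Product = 8·4 = 32.
32 > 9, so both Dawn is risk-dominant. General 2's payoff there is 5.

5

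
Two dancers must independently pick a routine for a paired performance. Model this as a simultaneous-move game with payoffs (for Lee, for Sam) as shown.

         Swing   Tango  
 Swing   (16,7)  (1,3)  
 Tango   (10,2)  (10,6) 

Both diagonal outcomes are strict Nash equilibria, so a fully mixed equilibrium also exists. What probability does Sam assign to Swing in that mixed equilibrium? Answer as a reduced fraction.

3/5

Sam's mix q on Swing must make Lee indifferent between Swing and Tango.
Lee's payoff from Swing: 16q + 1(1−q). From Tango: 10q + 10(1−q).
Set equal: 6q = 9(1−q) → q = 9/15 = 3/5.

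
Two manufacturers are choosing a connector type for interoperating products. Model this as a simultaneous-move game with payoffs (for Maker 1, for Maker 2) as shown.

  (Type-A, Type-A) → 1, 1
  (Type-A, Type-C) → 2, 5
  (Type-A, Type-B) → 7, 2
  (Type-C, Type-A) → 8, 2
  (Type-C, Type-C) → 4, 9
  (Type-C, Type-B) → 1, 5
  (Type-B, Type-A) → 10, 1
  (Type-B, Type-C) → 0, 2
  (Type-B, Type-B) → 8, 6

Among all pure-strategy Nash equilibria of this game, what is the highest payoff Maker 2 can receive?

9

Both Type-C is a pure NE (Maker 1: 4 ≥ 2; Maker 2: 9 ≥ 5). Maker 2 gets 9.
Both Type-B is a pure NE (Maker 1: 8 ≥ 7; Maker 2: 6 ≥ 2). Maker 2 gets 6.
Every other cell has a profitable deviation for at least one player. Highest of {9, 6} is 9.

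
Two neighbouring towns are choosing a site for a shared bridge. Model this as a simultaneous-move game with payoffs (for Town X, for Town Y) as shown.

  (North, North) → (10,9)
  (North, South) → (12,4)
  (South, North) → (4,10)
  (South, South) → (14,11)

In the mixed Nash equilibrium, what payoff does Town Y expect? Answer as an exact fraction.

Town X mixes with probability p on North, chosen so Town Y is indifferent: 9p + 10(1−p) = 4p + 11(1−p) gives p = 1/6.
Town Y's expected payoff is 9·1/6 + 10·5/6 = 59/6.

59/6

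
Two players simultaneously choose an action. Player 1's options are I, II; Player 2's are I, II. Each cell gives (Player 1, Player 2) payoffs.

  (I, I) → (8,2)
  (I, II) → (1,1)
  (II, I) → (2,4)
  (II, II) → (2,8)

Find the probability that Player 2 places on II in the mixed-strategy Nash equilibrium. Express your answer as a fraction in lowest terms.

Player 2's mix q on I must make Player 1 indifferent between I and II.
Player 1's payoff from I: 8q + 1(1−q). From II: 2q + 2(1−q).
Set equal: 6q = 1(1−q) → q = 1/7.
Probability on II is 1 − 1/7 = 6/7.

6/7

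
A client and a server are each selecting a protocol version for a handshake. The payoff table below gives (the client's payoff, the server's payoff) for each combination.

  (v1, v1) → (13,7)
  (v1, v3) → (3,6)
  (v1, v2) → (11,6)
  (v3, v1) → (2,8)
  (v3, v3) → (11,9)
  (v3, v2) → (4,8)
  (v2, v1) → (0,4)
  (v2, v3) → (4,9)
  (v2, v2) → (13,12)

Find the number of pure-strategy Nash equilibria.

3

Both v1: the client gets 13 (best alternative 2); the server gets 7 (best alternative 6). Neither deviates — NE.
Both v3: the client gets 11 (best alternative 4); the server gets 9 (best alternative 8). Neither deviates — NE.
Both v2: the client gets 13 (best alternative 11); the server gets 12 (best alternative 9). Neither deviates — NE.
(v3, v1) is not a NE: the client would switch to v1 (13 > 2).
No other cell survives both best-response checks, so there are 3 pure NE.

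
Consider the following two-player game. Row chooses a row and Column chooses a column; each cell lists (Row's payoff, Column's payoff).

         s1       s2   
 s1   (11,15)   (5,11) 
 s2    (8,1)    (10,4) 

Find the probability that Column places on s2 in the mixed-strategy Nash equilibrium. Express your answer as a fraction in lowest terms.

Column's mix q on s1 must make Row indifferent between s1 and s2.
Row's payoff from s1: 11q + 5(1−q). From s2: 8q + 10(1−q).
Set equal: 3q = 5(1−q) → q = 5/8.
Probability on s2 is 1 − 5/8 = 3/8.

3/8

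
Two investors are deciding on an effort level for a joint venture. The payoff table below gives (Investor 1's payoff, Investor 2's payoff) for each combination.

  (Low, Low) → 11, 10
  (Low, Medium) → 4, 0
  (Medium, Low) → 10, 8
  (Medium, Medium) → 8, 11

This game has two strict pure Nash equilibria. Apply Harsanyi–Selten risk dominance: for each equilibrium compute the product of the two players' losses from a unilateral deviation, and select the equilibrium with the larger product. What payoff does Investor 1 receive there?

8

At both Low: Investor 1 loses 11 − 10 = 1 by deviating; Investor 2 loses 10 − 0 = 10. Product = 1·10 = 10.
At both Medium: Investor 1 loses 8 − 4 = 4 by deviating; Investor 2 loses 11 − 8 = 3. Product = 4·3 = 12.
12 > 10, so both Medium is risk-dominant. Investor 1's payoff there is 8.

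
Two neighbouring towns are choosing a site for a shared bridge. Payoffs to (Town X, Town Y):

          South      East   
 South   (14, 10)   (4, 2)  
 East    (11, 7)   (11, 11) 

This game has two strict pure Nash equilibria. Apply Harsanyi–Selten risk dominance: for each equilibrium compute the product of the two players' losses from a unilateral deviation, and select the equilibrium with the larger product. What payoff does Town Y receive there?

At both South: Town X loses 14 − 11 = 3 by deviating; Town Y loses 10 − 2 = 8. Product = 3·8 = 24.
At both East: Town X loses 11 − 4 = 7 by deviating; Town Y loses 11 − 7 = 4. Product = 7·4 = 28.
28 > 24, so both East is risk-dominant. Town Y's payoff there is 11.

11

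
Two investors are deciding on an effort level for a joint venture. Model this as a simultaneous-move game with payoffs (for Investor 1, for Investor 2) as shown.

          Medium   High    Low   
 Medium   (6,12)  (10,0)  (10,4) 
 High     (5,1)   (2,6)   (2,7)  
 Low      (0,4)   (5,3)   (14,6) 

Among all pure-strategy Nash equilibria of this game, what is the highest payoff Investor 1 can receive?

14

Both Medium is a pure NE (Investor 1: 6 ≥ 5; Investor 2: 12 ≥ 4). Investor 1 gets 6.
Both Low is a pure NE (Investor 1: 14 ≥ 10; Investor 2: 6 ≥ 4). Investor 1 gets 14.
Every other cell has a profitable deviation for at least one player. Highest of {6, 14} is 14.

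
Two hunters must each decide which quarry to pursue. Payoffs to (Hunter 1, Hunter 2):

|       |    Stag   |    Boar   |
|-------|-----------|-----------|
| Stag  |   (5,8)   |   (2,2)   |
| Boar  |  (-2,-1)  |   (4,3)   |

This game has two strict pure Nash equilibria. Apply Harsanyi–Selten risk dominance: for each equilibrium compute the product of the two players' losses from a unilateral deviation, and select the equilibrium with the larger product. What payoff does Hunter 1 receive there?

5

At both Stag: Hunter 1 loses 5 − (-2) = 7 by deviating; Hunter 2 loses 8 − 2 = 6. Product = 7·6 = 42.
At both Boar: Hunter 1 loses 4 − 2 = 2 by deviating; Hunter 2 loses 3 − (-1) = 4. Product = 2·4 = 8.
42 > 8, so both Stag is risk-dominant. Hunter 1's payoff there is 5.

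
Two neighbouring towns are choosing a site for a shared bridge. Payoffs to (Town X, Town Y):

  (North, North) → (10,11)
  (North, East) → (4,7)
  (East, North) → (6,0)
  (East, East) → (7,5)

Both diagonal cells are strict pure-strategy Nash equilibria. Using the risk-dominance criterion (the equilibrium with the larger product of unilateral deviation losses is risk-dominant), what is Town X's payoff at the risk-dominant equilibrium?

At both North: Town X loses 10 − 6 = 4 by deviating; Town Y loses 11 − 7 = 4. Product = 4·4 = 16.
At both East: Town X loses 7 − 4 = 3 by deviating; Town Y loses 5 − 0 = 5. Product = 3·5 = 15.
16 > 15, so both North is risk-dominant. Town X's payoff there is 10.

10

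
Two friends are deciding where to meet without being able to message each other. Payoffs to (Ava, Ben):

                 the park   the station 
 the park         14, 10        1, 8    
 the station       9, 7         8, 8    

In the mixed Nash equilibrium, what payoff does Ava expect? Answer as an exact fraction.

Ben mixes with probability q on the park, chosen so Ava is indifferent: 14q + 1(1−q) = 9q + 8(1−q) gives q = 7/12.
Ava's expected payoff (from either row, since indifferent) is 14·7/12 + 1·5/12 = 103/12.

103/12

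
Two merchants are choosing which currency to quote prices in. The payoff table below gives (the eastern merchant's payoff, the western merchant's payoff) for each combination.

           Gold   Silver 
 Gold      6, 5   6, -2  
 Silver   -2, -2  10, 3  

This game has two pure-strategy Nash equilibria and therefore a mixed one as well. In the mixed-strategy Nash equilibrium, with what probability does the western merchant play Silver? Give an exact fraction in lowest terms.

2/3

The western merchant's mix q on Gold must make the eastern merchant indifferent between Gold and Silver.
The eastern merchant's payoff from Gold: 6q + 6(1−q). From Silver: (-2)q + 10(1−q).
Set equal: 8q = 4(1−q) → q = 4/12 = 1/3.
Probability on Silver is 1 − 1/3 = 2/3.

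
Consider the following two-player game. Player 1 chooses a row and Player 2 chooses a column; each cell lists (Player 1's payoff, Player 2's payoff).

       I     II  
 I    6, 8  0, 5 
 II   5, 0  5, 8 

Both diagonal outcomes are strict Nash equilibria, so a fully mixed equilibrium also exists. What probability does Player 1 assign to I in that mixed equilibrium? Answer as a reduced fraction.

8/11

Player 1's mix p on I must make Player 2 indifferent between I and II.
Player 2's payoff from I: 8p + 0(1−p). From II: 5p + 8(1−p).
Set equal: 3p = 8(1−p) → p = 8/11.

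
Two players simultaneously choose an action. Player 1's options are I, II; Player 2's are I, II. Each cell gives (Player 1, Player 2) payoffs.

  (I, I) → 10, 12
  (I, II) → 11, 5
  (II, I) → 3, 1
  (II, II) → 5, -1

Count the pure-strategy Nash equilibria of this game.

1

Both I: Player 1 gets 10 (best alternative 3); Player 2 gets 12 (best alternative 5). Neither deviates — NE.
Both II is not a NE: Player 1 would switch to I (11 > 5).
No other cell survives both best-response checks, so there is 1 pure NE.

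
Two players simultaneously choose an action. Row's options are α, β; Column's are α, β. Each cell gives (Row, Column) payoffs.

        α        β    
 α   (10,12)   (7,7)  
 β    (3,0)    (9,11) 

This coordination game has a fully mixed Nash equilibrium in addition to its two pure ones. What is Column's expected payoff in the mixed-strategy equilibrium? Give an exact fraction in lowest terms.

33/4

Row mixes with probability p on α, chosen so Column is indifferent: 12p + 0(1−p) = 7p + 11(1−p) gives p = 11/16.
Column's expected payoff is 12·11/16 + 0·5/16 = 33/4.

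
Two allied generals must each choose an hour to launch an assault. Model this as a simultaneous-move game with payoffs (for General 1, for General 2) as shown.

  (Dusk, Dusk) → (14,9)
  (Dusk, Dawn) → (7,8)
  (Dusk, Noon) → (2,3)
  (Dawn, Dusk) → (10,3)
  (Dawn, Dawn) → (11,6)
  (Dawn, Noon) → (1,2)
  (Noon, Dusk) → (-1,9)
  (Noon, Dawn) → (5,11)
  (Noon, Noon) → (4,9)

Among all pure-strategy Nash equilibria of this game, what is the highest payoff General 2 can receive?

Both Dusk is a pure NE (General 1: 14 ≥ 10; General 2: 9 ≥ 8). General 2 gets 9.
Both Dawn is a pure NE (General 1: 11 ≥ 7; General 2: 6 ≥ 3). General 2 gets 6.
Every other cell has a profitable deviation for at least one player. Highest of {9, 6} is 9.

9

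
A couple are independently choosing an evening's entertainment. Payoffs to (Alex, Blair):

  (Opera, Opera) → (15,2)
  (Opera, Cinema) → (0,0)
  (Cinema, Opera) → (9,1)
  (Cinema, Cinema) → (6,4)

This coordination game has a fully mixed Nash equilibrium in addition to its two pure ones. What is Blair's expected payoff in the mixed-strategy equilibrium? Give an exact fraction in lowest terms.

8/5

Alex mixes with probability p on Opera, chosen so Blair is indifferent: 2p + 1(1−p) = 0p + 4(1−p) gives p = 3/5.
Blair's expected payoff is 2·3/5 + 1·2/5 = 8/5.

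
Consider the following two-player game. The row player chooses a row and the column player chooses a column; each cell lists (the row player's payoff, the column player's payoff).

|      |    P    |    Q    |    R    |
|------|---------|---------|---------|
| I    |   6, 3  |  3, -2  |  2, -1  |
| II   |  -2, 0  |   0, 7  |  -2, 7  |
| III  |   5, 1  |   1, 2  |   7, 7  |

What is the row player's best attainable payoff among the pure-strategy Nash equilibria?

7

(I, P) is a pure NE (the row player: 6 ≥ 5; the column player: 3 ≥ -1). The row player gets 6.
(III, R) is a pure NE (the row player: 7 ≥ 2; the column player: 7 ≥ 2). The row player gets 7.
Every other cell has a profitable deviation for at least one player. Highest of {6, 7} is 7.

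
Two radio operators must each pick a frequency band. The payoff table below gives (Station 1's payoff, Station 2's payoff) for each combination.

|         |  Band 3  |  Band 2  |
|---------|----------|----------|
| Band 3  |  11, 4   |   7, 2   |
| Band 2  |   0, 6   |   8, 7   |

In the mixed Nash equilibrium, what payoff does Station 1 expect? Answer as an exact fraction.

Station 2 mixes with probability q on Band 3, chosen so Station 1 is indifferent: 11q + 7(1−q) = 0q + 8(1−q) gives q = 1/12.
Station 1's expected payoff (from either row, since indifferent) is 11·1/12 + 7·11/12 = 22/3.

22/3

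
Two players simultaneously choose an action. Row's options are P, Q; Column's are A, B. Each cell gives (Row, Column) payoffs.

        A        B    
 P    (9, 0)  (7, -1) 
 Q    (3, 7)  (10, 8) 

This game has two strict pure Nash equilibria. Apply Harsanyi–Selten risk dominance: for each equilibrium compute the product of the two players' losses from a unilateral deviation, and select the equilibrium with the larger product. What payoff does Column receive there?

0

At (P, A): Row loses 9 − 3 = 6 by deviating; Column loses 0 − (-1) = 1. Product = 6·1 = 6.
At (Q, B): Row loses 10 − 7 = 3 by deviating; Column loses 8 − 7 = 1. Product = 3·1 = 3.
6 > 3, so (P, A) is risk-dominant. Column's payoff there is 0.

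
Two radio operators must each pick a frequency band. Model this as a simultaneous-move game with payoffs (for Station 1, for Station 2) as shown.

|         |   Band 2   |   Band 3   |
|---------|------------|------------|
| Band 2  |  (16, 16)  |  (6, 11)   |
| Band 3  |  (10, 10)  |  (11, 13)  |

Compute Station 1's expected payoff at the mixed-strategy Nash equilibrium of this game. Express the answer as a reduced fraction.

116/11

Station 2 mixes with probability q on Band 2, chosen so Station 1 is indifferent: 16q + 6(1−q) = 10q + 11(1−q) gives q = 5/11.
Station 1's expected payoff (from either row, since indifferent) is 16·5/11 + 6·6/11 = 116/11.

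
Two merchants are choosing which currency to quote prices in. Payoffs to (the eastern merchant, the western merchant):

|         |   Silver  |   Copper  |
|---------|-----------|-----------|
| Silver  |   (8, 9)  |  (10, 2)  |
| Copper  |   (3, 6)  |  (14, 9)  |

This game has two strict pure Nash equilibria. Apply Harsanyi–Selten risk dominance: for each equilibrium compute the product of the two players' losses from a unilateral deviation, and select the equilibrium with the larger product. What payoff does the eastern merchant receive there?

At both Silver: the eastern merchant loses 8 − 3 = 5 by deviating; the western merchant loses 9 − 2 = 7. Product = 5·7 = 35.
At both Copper: the eastern merchant loses 14 − 10 = 4 by deviating; the western merchant loses 9 − 6 = 3. Product = 4·3 = 12.
35 > 12, so both Silver is risk-dominant. The eastern merchant's payoff there is 8.

8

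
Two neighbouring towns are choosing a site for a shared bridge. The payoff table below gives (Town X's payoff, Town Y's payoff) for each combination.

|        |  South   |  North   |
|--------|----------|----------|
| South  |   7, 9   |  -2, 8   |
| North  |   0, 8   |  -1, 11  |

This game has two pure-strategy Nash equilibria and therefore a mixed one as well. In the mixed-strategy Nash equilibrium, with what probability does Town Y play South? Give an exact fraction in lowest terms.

1/8

Town Y's mix q on South must make Town X indifferent between South and North.
Town X's payoff from South: 7q + (-2)(1−q). From North: 0q + (-1)(1−q).
Set equal: 7q = 1(1−q) → q = 1/8.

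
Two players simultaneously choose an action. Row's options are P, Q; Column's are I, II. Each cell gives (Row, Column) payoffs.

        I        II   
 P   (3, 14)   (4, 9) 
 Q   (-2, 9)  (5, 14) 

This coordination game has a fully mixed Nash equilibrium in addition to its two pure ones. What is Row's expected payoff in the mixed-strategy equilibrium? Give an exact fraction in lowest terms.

Column mixes with probability q on I, chosen so Row is indifferent: 3q + 4(1−q) = (-2)q + 5(1−q) gives q = 1/6.
Row's expected payoff (from either row, since indifferent) is 3·1/6 + 4·5/6 = 23/6.

23/6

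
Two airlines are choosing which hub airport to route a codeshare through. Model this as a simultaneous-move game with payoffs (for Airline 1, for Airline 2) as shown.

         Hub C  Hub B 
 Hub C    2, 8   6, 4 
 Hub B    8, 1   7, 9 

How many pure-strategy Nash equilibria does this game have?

Both Hub B: Airline 1 gets 7 (best alternative 6); Airline 2 gets 9 (best alternative 1). Neither deviates — NE.
Both Hub C is not a NE: Airline 1 would switch to Hub B (8 > 2).
No other cell survives both best-response checks, so there is 1 pure NE.

1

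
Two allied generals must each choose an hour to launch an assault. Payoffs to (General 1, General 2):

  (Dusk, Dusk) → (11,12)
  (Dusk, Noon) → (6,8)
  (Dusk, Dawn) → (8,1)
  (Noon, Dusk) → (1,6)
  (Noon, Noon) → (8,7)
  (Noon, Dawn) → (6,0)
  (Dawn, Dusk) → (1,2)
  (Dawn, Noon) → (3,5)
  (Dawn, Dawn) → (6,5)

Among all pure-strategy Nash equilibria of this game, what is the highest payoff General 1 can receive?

Both Dusk is a pure NE (General 1: 11 ≥ 1; General 2: 12 ≥ 8). General 1 gets 11.
Both Noon is a pure NE (General 1: 8 ≥ 6; General 2: 7 ≥ 6). General 1 gets 8.
Every other cell has a profitable deviation for at least one player. Highest of {11, 8} is 11.

11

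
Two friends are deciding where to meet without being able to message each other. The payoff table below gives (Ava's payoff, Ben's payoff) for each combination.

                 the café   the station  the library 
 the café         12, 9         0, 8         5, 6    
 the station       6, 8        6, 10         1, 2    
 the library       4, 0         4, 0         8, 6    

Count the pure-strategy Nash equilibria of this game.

Both the café: Ava gets 12 (best alternative 6); Ben gets 9 (best alternative 8). Neither deviates — NE.
Both the station: Ava gets 6 (best alternative 4); Ben gets 10 (best alternative 8). Neither deviates — NE.
Both the library: Ava gets 8 (best alternative 5); Ben gets 6 (best alternative 0). Neither deviates — NE.
(the station, the café) is not a NE: Ava would switch to the café (12 > 6).
No other cell survives both best-response checks, so there are 3 pure NE.

3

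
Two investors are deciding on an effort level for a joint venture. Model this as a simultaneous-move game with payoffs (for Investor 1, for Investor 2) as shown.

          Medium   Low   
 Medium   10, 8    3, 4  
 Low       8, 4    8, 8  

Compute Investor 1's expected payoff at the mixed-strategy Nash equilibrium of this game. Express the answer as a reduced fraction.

8

Investor 2 mixes with probability q on Medium, chosen so Investor 1 is indifferent: 10q + 3(1−q) = 8q + 8(1−q) gives q = 5/7.
Investor 1's expected payoff (from either row, since indifferent) is 10·5/7 + 3·2/7 = 8.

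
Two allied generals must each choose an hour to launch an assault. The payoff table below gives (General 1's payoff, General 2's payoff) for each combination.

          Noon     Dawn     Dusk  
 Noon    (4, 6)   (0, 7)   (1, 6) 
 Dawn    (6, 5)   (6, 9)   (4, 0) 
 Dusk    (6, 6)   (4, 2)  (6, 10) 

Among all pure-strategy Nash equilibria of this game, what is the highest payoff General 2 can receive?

Both Dawn is a pure NE (General 1: 6 ≥ 4; General 2: 9 ≥ 5). General 2 gets 9.
Both Dusk is a pure NE (General 1: 6 ≥ 4; General 2: 10 ≥ 6). General 2 gets 10.
Every other cell has a profitable deviation for at least one player. Highest of {9, 10} is 10.

10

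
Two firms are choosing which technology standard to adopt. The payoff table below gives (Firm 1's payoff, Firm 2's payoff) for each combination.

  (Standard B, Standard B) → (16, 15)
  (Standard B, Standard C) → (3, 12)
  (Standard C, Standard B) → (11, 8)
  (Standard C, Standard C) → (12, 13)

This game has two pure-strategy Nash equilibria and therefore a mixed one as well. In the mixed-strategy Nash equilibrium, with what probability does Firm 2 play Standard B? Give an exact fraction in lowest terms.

9/14

Firm 2's mix q on Standard B must make Firm 1 indifferent between Standard B and Standard C.
Firm 1's payoff from Standard B: 16q + 3(1−q). From Standard C: 11q + 12(1−q).
Set equal: 5q = 9(1−q) → q = 9/14.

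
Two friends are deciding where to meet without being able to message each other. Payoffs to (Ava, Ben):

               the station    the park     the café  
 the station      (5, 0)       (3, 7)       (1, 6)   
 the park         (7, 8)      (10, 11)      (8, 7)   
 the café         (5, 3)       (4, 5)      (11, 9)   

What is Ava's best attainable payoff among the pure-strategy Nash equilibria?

11

Both the park is a pure NE (Ava: 10 ≥ 4; Ben: 11 ≥ 8). Ava gets 10.
Both the café is a pure NE (Ava: 11 ≥ 8; Ben: 9 ≥ 5). Ava gets 11.
Every other cell has a profitable deviation for at least one player. Highest of {10, 11} is 11.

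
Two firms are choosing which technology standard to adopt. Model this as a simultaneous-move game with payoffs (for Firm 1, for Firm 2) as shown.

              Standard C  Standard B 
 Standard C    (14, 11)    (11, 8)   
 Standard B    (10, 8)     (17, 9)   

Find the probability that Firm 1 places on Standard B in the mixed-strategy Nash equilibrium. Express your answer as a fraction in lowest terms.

Firm 1's mix p on Standard C must make Firm 2 indifferent between Standard C and Standard B.
Firm 2's payoff from Standard C: 11p + 8(1−p). From Standard B: 8p + 9(1−p).
Set equal: 3p = 1(1−p) → p = 1/4.
Probability on Standard B is 1 − 1/4 = 3/4.

3/4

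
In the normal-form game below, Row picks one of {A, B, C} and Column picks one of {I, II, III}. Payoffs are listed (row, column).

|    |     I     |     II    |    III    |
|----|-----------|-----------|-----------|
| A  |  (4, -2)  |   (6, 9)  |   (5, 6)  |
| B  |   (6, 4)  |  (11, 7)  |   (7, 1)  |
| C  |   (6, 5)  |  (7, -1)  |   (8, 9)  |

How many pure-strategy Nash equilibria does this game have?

(B, II): Row gets 11 (best alternative 7); Column gets 7 (best alternative 4). Neither deviates — NE.
(C, III): Row gets 8 (best alternative 7); Column gets 9 (best alternative 5). Neither deviates — NE.
(A, I) is not a NE: Row would switch to B (6 > 4).
No other cell survives both best-response checks, so there are 2 pure NE.

2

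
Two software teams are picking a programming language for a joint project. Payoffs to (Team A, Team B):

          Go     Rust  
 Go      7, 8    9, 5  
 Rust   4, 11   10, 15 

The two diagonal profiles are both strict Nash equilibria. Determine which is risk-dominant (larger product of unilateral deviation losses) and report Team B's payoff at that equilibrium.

8

At both Go: Team A loses 7 − 4 = 3 by deviating; Team B loses 8 − 5 = 3. Product = 3·3 = 9.
At both Rust: Team A loses 10 − 9 = 1 by deviating; Team B loses 15 − 11 = 4. Product = 1·4 = 4.
9 > 4, so both Go is risk-dominant. Team B's payoff there is 8.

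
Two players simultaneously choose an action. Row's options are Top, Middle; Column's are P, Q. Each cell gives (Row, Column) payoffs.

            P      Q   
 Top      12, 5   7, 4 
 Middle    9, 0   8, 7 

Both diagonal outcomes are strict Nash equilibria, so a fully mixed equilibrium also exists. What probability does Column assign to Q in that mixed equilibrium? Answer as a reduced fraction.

3/4

Column's mix q on P must make Row indifferent between Top and Middle.
Row's payoff from Top: 12q + 7(1−q). From Middle: 9q + 8(1−q).
Set equal: 3q = 1(1−q) → q = 1/4.
Probability on Q is 1 − 1/4 = 3/4.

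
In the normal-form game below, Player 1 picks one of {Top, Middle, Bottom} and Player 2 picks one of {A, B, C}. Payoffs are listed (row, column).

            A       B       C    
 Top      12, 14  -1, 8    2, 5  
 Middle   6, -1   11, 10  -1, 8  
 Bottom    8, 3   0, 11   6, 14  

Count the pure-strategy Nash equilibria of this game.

(Top, A): Player 1 gets 12 (best alternative 8); Player 2 gets 14 (best alternative 8). Neither deviates — NE.
(Middle, B): Player 1 gets 11 (best alternative 0); Player 2 gets 10 (best alternative 8). Neither deviates — NE.
(Bottom, C): Player 1 gets 6 (best alternative 2); Player 2 gets 14 (best alternative 11). Neither deviates — NE.
(Top, C) is not a NE: Player 1 would switch to Bottom (6 > 2).
No other cell survives both best-response checks, so there are 3 pure NE.

3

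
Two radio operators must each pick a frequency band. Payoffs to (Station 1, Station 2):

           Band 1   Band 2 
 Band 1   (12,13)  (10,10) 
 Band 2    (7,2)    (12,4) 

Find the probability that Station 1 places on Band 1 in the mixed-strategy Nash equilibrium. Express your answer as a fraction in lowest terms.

Station 1's mix p on Band 1 must make Station 2 indifferent between Band 1 and Band 2.
Station 2's payoff from Band 1: 13p + 2(1−p). From Band 2: 10p + 4(1−p).
Set equal: 3p = 2(1−p) → p = 2/5.

2/5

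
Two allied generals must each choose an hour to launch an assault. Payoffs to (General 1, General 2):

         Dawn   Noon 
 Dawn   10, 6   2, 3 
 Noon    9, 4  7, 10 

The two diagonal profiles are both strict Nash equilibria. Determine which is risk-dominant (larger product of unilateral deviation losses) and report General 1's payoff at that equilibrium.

7

At both Dawn: General 1 loses 10 − 9 = 1 by deviating; General 2 loses 6 − 3 = 3. Product = 1·3 = 3.
At both Noon: General 1 loses 7 − 2 = 5 by deviating; General 2 loses 10 − 4 = 6. Product = 5·6 = 30.
30 > 3, so both Noon is risk-dominant. General 1's payoff there is 7.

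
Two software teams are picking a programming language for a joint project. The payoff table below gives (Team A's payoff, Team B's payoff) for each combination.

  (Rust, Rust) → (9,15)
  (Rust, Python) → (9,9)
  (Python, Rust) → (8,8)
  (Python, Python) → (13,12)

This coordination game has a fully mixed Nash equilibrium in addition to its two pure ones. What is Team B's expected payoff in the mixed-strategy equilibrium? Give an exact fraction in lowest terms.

Team A mixes with probability p on Rust, chosen so Team B is indifferent: 15p + 8(1−p) = 9p + 12(1−p) gives p = 2/5.
Team B's expected payoff is 15·2/5 + 8·3/5 = 54/5.

54/5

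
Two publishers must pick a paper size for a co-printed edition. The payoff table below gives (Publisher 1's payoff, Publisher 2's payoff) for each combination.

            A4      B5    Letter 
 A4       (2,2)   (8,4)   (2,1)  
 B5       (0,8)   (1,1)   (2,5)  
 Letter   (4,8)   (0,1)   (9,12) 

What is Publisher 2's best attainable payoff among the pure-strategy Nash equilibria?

(A4, B5) is a pure NE (Publisher 1: 8 ≥ 1; Publisher 2: 4 ≥ 2). Publisher 2 gets 4.
Both Letter is a pure NE (Publisher 1: 9 ≥ 2; Publisher 2: 12 ≥ 8). Publisher 2 gets 12.
Every other cell has a profitable deviation for at least one player. Highest of {4, 12} is 12.

12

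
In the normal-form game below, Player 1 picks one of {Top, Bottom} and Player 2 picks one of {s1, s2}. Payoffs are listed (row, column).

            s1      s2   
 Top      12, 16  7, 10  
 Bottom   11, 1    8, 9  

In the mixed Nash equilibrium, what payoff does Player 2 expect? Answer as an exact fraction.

67/7

Player 1 mixes with probability p on Top, chosen so Player 2 is indifferent: 16p + 1(1−p) = 10p + 9(1−p) gives p = 4/7.
Player 2's expected payoff is 16·4/7 + 1·3/7 = 67/7.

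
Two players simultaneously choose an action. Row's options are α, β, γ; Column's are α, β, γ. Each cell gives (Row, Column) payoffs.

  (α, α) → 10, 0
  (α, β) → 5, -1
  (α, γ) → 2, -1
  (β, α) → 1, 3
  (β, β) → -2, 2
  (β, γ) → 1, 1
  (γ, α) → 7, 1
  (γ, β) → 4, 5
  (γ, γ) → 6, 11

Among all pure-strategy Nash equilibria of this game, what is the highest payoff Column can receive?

11

Both α is a pure NE (Row: 10 ≥ 7; Column: 0 ≥ -1). Column gets 0.
Both γ is a pure NE (Row: 6 ≥ 2; Column: 11 ≥ 5). Column gets 11.
Every other cell has a profitable deviation for at least one player. Highest of {0, 11} is 11.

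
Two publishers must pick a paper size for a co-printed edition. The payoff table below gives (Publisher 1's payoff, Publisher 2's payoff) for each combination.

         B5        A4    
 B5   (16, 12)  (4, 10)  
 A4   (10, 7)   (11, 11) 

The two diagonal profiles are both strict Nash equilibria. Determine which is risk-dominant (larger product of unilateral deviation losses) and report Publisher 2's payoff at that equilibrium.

At both B5: Publisher 1 loses 16 − 10 = 6 by deviating; Publisher 2 loses 12 − 10 = 2. Product = 6·2 = 12.
At both A4: Publisher 1 loses 11 − 4 = 7 by deviating; Publisher 2 loses 11 − 7 = 4. Product = 7·4 = 28.
28 > 12, so both A4 is risk-dominant. Publisher 2's payoff there is 11.

11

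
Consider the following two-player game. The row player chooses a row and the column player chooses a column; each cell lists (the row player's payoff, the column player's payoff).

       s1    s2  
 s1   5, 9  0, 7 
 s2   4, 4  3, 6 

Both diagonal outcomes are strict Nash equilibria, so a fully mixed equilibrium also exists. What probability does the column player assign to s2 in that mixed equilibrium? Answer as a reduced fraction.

1/4

The column player's mix q on s1 must make the row player indifferent between s1 and s2.
The row player's payoff from s1: 5q + 0(1−q). From s2: 4q + 3(1−q).
Set equal: 1q = 3(1−q) → q = 3/4.
Probability on s2 is 1 − 3/4 = 1/4.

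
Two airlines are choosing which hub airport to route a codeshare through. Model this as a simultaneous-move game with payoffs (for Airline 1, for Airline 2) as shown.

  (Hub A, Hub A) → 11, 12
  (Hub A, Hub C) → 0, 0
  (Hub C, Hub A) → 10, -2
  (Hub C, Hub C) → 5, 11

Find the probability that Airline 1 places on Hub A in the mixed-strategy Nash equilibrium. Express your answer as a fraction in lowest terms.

Airline 1's mix p on Hub A must make Airline 2 indifferent between Hub A and Hub C.
Airline 2's payoff from Hub A: 12p + (-2)(1−p). From Hub C: 0p + 11(1−p).
Set equal: 12p = 13(1−p) → p = 13/25.

13/25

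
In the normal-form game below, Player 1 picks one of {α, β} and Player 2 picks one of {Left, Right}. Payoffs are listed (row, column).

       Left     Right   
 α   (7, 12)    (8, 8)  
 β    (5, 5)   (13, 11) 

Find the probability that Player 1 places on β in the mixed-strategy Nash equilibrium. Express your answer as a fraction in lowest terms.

2/5

Player 1's mix p on α must make Player 2 indifferent between Left and Right.
Player 2's payoff from Left: 12p + 5(1−p). From Right: 8p + 11(1−p).
Set equal: 4p = 6(1−p) → p = 6/10 = 3/5.
Probability on β is 1 − 3/5 = 2/5.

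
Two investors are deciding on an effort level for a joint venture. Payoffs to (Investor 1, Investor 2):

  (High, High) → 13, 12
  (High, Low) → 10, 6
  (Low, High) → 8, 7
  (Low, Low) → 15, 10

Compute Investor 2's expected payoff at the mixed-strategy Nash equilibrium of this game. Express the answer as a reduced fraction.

26/3

Investor 1 mixes with probability p on High, chosen so Investor 2 is indifferent: 12p + 7(1−p) = 6p + 10(1−p) gives p = 1/3.
Investor 2's expected payoff is 12·1/3 + 7·2/3 = 26/3.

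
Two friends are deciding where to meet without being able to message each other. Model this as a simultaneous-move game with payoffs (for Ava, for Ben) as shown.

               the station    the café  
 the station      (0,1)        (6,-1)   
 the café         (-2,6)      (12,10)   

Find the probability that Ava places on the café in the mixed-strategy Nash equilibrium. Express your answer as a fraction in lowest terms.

Ava's mix p on the station must make Ben indifferent between the station and the café.
Ben's payoff from the station: 1p + 6(1−p). From the café: (-1)p + 10(1−p).
Set equal: 2p = 4(1−p) → p = 4/6 = 2/3.
Probability on the café is 1 − 2/3 = 1/3.

1/3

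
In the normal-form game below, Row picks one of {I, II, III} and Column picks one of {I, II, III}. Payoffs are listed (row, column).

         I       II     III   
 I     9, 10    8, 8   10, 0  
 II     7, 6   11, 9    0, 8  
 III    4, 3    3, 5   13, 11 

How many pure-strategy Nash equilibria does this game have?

Both I: Row gets 9 (best alternative 7); Column gets 10 (best alternative 8). Neither deviates — NE.
Both II: Row gets 11 (best alternative 8); Column gets 9 (best alternative 8). Neither deviates — NE.
Both III: Row gets 13 (best alternative 10); Column gets 11 (best alternative 5). Neither deviates — NE.
(II, III) is not a NE: Row would switch to III (13 > 0).
No other cell survives both best-response checks, so there are 3 pure NE.

3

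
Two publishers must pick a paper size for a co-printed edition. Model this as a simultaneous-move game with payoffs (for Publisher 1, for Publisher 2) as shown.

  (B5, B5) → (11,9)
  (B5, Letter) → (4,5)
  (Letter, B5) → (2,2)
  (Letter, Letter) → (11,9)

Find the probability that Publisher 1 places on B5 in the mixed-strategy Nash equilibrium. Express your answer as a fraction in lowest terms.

Publisher 1's mix p on B5 must make Publisher 2 indifferent between B5 and Letter.
Publisher 2's payoff from B5: 9p + 2(1−p). From Letter: 5p + 9(1−p).
Set equal: 4p = 7(1−p) → p = 7/11.

7/11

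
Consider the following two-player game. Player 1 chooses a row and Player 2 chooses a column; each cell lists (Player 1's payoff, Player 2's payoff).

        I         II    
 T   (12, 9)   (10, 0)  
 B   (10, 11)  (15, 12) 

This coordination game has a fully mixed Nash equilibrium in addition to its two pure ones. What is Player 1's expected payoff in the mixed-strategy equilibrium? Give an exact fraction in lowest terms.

80/7

Player 2 mixes with probability q on I, chosen so Player 1 is indifferent: 12q + 10(1−q) = 10q + 15(1−q) gives q = 5/7.
Player 1's expected payoff (from either row, since indifferent) is 12·5/7 + 10·2/7 = 80/7.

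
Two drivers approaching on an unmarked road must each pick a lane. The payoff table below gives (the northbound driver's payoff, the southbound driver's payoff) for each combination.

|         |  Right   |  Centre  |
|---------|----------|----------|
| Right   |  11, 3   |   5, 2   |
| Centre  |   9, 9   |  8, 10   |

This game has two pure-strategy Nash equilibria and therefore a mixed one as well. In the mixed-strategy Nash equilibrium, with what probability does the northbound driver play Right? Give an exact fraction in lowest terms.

1/2

The northbound driver's mix p on Right must make the southbound driver indifferent between Right and Centre.
The southbound driver's payoff from Right: 3p + 9(1−p). From Centre: 2p + 10(1−p).
Set equal: 1p = 1(1−p) → p = 1/2.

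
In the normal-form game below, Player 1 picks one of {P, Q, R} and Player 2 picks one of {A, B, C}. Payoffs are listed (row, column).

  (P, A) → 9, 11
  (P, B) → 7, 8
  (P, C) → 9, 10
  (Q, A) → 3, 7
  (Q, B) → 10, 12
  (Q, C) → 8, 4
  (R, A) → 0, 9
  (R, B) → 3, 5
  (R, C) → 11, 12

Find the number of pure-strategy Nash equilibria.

(P, A): Player 1 gets 9 (best alternative 3); Player 2 gets 11 (best alternative 10). Neither deviates — NE.
(Q, B): Player 1 gets 10 (best alternative 7); Player 2 gets 12 (best alternative 7). Neither deviates — NE.
(R, C): Player 1 gets 11 (best alternative 9); Player 2 gets 12 (best alternative 9). Neither deviates — NE.
(P, B) is not a NE: Player 1 would switch to Q (10 > 7).
No other cell survives both best-response checks, so there are 3 pure NE.

3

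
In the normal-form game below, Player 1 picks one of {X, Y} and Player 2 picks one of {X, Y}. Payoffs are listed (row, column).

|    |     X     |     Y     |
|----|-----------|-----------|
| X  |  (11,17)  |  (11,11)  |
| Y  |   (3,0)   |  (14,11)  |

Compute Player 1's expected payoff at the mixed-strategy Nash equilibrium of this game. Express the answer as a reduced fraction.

11

Player 2 mixes with probability q on X, chosen so Player 1 is indifferent: 11q + 11(1−q) = 3q + 14(1−q) gives q = 3/11.
Player 1's expected payoff (from either row, since indifferent) is 11·3/11 + 11·8/11 = 11.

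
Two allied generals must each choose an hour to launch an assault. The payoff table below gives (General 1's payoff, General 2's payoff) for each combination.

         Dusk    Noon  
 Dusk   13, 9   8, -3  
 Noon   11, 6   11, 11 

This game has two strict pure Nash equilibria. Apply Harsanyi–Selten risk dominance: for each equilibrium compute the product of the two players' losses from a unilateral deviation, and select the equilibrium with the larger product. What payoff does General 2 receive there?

9

At both Dusk: General 1 loses 13 − 11 = 2 by deviating; General 2 loses 9 − (-3) = 12. Product = 2·12 = 24.
At both Noon: General 1 loses 11 − 8 = 3 by deviating; General 2 loses 11 − 6 = 5. Product = 3·5 = 15.
24 > 15, so both Dusk is risk-dominant. General 2's payoff there is 9.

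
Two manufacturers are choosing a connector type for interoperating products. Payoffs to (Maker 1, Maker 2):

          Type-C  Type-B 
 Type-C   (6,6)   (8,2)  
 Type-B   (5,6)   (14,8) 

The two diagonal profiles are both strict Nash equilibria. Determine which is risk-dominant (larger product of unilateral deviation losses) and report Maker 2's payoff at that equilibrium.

8

At both Type-C: Maker 1 loses 6 − 5 = 1 by deviating; Maker 2 loses 6 − 2 = 4. Product = 1·4 = 4.
At both Type-B: Maker 1 loses 14 − 8 = 6 by deviating; Maker 2 loses 8 − 6 = 2. Product = 6·2 = 12.
12 > 4, so both Type-B is risk-dominant. Maker 2's payoff there is 8.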